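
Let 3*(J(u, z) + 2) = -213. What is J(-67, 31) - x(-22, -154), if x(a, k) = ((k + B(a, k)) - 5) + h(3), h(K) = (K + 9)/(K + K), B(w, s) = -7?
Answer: 91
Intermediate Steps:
h(K) = (9 + K)/(2*K) (h(K) = (9 + K)/((2*K)) = (9 + K)*(1/(2*K)) = (9 + K)/(2*K))
J(u, z) = -73 (J(u, z) = -2 + (⅓)*(-213) = -2 - 71 = -73)
x(a, k) = -10 + k (x(a, k) = ((k - 7) - 5) + (½)*(9 + 3)/3 = ((-7 + k) - 5) + (½)*(⅓)*12 = (-12 + k) + 2 = -10 + k)
J(-67, 31) - x(-22, -154) = -73 - (-10 - 154) = -73 - 1*(-164) = -73 + 164 = 91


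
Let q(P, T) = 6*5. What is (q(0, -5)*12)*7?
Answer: 2520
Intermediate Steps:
q(P, T) = 30
(q(0, -5)*12)*7 = (30*12)*7 = 360*7 = 2520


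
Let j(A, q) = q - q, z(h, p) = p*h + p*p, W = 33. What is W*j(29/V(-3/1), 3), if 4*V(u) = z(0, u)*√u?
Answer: 0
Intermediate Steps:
z(h, p) = p² + h*p (z(h, p) = h*p + p² = p² + h*p)
V(u) = u^(5/2)/4 (V(u) = ((u*(0 + u))*√u)/4 = ((u*u)*√u)/4 = (u²*√u)/4 = u^(5/2)/4)
j(A, q) = 0
W*j(29/V(-3/1), 3) = 33*0 = 0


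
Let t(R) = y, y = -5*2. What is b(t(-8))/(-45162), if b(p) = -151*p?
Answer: -755/22581 ≈ -0.033435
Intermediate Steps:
y = -10
t(R) = -10
b(t(-8))/(-45162) = -151*(-10)/(-45162) = 1510*(-1/45162) = -755/22581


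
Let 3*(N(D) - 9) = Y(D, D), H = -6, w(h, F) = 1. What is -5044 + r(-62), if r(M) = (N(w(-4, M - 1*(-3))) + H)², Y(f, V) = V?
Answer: -45296/9 ≈ -5032.9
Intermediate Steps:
N(D) = 9 + D/3
r(M) = 100/9 (r(M) = ((9 + (⅓)*1) - 6)² = ((9 + ⅓) - 6)² = (28/3 - 6)² = (10/3)² = 100/9)
-5044 + r(-62) = -5044 + 100/9 = -45296/9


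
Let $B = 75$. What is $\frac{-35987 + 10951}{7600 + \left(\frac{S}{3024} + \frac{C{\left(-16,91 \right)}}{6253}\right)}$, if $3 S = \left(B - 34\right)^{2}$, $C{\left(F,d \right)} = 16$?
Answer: $- \frac{1420222579776}{431137498045} \approx -3.2941$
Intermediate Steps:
$S = \frac{1681}{3}$ ($S = \frac{\left(75 - 34\right)^{2}}{3} = \frac{41^{2}}{3} = \frac{1}{3} \cdot 1681 = \frac{1681}{3} \approx 560.33$)
$\frac{-35987 + 10951}{7600 + \left(\frac{S}{3024} + \frac{C{\left(-16,91 \right)}}{6253}\right)} = \frac{-35987 + 10951}{7600 + \left(\frac{1681}{3 \cdot 3024} + \frac{16}{6253}\right)} = - \frac{25036}{7600 + \left(\frac{1681}{3} \cdot \frac{1}{3024} + 16 \cdot \frac{1}{6253}\right)} = - \frac{25036}{7600 + \left(\frac{1681}{9072} + \frac{16}{6253}\right)} = - \frac{25036}{7600 + \frac{10656445}{56727216}} = - \frac{25036}{\frac{431137498045}{56727216}} = \left(-25036\right) \frac{56727216}{431137498045} = - \frac{1420222579776}{431137498045}$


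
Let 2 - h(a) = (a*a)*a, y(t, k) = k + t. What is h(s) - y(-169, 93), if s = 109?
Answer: -1294951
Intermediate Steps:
h(a) = 2 - a³ (h(a) = 2 - a*a*a = 2 - a²*a = 2 - a³)
h(s) - y(-169, 93) = (2 - 1*109³) - (93 - 169) = (2 - 1*1295029) - 1*(-76) = (2 - 1295029) + 76 = -1295027 + 76 = -1294951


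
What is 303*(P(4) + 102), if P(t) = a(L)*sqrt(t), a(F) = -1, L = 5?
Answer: 30300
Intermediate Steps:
P(t) = -sqrt(t)
303*(P(4) + 102) = 303*(-sqrt(4) + 102) = 303*(-1*2 + 102) = 303*(-2 + 102) = 303*100 = 30300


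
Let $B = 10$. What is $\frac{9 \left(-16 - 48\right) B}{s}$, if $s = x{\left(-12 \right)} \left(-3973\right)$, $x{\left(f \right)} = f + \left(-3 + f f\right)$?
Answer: $\frac{1920}{170839} \approx 0.011239$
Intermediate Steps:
$x{\left(f \right)} = -3 + f + f^{2}$ ($x{\left(f \right)} = f + \left(-3 + f^{2}\right) = -3 + f + f^{2}$)
$s = -512517$ ($s = \left(-3 - 12 + \left(-12\right)^{2}\right) \left(-3973\right) = \left(-3 - 12 + 144\right) \left(-3973\right) = 129 \left(-3973\right) = -512517$)
$\frac{9 \left(-16 - 48\right) B}{s} = \frac{9 \left(-16 - 48\right) 10}{-512517} = 9 \left(-64\right) 10 \left(- \frac{1}{512517}\right) = \left(-576\right) 10 \left(- \frac{1}{512517}\right) = \left(-5760\right) \left(- \frac{1}{512517}\right) = \frac{1920}{170839}$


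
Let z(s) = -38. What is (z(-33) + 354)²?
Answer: 99856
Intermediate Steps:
(z(-33) + 354)² = (-38 + 354)² = 316² = 99856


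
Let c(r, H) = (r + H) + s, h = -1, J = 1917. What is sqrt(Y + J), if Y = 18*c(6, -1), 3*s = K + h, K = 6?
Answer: sqrt(2037) ≈ 45.133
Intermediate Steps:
s = 5/3 (s = (6 - 1)/3 = (1/3)*5 = 5/3 ≈ 1.6667)
c(r, H) = 5/3 + H + r (c(r, H) = (r + H) + 5/3 = (H + r) + 5/3 = 5/3 + H + r)
Y = 120 (Y = 18*(5/3 - 1 + 6) = 18*(20/3) = 120)
sqrt(Y + J) = sqrt(120 + 1917) = sqrt(2037)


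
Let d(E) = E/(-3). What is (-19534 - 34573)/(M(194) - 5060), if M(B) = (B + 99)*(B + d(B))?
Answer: -162321/98504 ≈ -1.6479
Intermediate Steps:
d(E) = -E/3 (d(E) = E*(-⅓) = -E/3)
M(B) = 2*B*(99 + B)/3 (M(B) = (B + 99)*(B - B/3) = (99 + B)*(2*B/3) = 2*B*(99 + B)/3)
(-19534 - 34573)/(M(194) - 5060) = (-19534 - 34573)/((⅔)*194*(99 + 194) - 5060) = -54107/((⅔)*194*293 - 5060) = -54107/(113684/3 - 5060) = -54107/98504/3 = -54107*3/98504 = -162321/98504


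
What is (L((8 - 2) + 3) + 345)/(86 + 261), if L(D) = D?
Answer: 354/347 ≈ 1.0202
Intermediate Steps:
(L((8 - 2) + 3) + 345)/(86 + 261) = (((8 - 2) + 3) + 345)/(86 + 261) = ((6 + 3) + 345)/347 = (9 + 345)*(1/347) = 354*(1/347) = 354/347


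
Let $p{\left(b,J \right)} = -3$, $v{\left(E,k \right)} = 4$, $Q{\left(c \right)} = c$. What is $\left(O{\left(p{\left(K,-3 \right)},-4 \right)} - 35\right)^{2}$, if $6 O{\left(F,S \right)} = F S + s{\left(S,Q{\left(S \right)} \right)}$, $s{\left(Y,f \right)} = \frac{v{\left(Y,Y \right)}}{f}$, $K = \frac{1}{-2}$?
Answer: $\frac{39601}{36} \approx 1100.0$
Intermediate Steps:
$K = - \frac{1}{2} \approx -0.5$
$s{\left(Y,f \right)} = \frac{4}{f}$
$O{\left(F,S \right)} = \frac{2}{3 S} + \frac{F S}{6}$ ($O{\left(F,S \right)} = \frac{F S + \frac{4}{S}}{6} = \frac{\frac{4}{S} + F S}{6} = \frac{2}{3 S} + \frac{F S}{6}$)
$\left(O{\left(p{\left(K,-3 \right)},-4 \right)} - 35\right)^{2} = \left(\frac{4 - 3 \left(-4\right)^{2}}{6 \left(-4\right)} - 35\right)^{2} = \left(\frac{1}{6} \left(- \frac{1}{4}\right) \left(4 - 48\right) - 35\right)^{2} = \left(\frac{1}{6} \left(- \frac{1}{4}\right) \left(-44\right) - 35\right)^{2} = \left(\frac{11}{6} - 35\right)^{2} = \left(- \frac{199}{6}\right)^{2} = \frac{39601}{36}$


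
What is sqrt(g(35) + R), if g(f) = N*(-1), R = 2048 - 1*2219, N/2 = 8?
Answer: I*sqrt(187) ≈ 13.675*I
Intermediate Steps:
N = 16 (N = 2*8 = 16)
R = -171 (R = 2048 - 2219 = -171)
g(f) = -16 (g(f) = 16*(-1) = -16)
sqrt(g(35) + R) = sqrt(-16 - 171) = sqrt(-187) = I*sqrt(187)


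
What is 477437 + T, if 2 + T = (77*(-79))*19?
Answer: 361858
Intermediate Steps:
T = -115579 (T = -2 + (77*(-79))*19 = -2 - 6083*19 = -2 - 115577 = -115579)
477437 + T = 477437 - 115579 = 361858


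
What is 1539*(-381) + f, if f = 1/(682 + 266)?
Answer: -555868331/948 ≈ -5.8636e+5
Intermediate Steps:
f = 1/948 ≈ 0.0010549
1539*(-381) + f = 1539*(-381) + 1/948 = -586359 + 1/948 = -555868331/948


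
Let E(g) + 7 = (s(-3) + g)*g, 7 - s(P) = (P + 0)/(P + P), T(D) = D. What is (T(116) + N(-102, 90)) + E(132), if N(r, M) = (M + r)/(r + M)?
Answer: 18392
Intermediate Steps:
s(P) = 13/2 (s(P) = 7 - (P + 0)/(P + P) = 7 - P/(2*P) = 7 - P*1/(2*P) = 7 - 1*½ = 7 - ½ = 13/2)
E(g) = -7 + g*(13/2 + g) (E(g) = -7 + (13/2 + g)*g = -7 + g*(13/2 + g))
N(r, M) = 1 (N(r, M) = (M + r)/(M + r) = 1)
(T(116) + N(-102, 90)) + E(132) = (116 + 1) + (-7 + 132² + (13/2)*132) = 117 + (-7 + 17424 + 858) = 117 + 18275 = 18392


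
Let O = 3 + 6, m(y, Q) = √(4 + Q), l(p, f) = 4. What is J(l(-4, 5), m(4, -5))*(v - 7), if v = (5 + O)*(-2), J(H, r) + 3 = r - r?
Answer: 105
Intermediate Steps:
J(H, r) = -3 (J(H, r) = -3 + (r - r) = -3 + 0 = -3)
O = 9
v = -28 (v = (5 + 9)*(-2) = 14*(-2) = -28)
J(l(-4, 5), m(4, -5))*(v - 7) = -3*(-28 - 7) = -3*(-35) = 105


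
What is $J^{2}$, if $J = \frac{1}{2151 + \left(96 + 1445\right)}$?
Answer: $\frac{1}{13630864} \approx 7.3363 \cdot 10^{-8}$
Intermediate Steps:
$J = \frac{1}{3692}$ ($J = \frac{1}{2151 + 1541} = \frac{1}{3692} \approx 0.00027086$)
$J^{2} = \left(\frac{1}{3692}\right)^{2} = \frac{1}{13630864}$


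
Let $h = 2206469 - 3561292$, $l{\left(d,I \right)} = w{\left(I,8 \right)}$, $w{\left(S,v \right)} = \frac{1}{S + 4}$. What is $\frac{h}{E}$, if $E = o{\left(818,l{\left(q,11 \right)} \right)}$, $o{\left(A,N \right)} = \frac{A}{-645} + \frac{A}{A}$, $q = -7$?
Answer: $\frac{873860835}{173} \approx 5.0512 \cdot 10^{6}$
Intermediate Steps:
$w{\left(S,v \right)} = \frac{1}{4 + S}$
$l{\left(d,I \right)} = \frac{1}{4 + I}$
$h = -1354823$
$o{\left(A,N \right)} = 1 - \frac{A}{645}$ ($o{\left(A,N \right)} = A \left(- \frac{1}{645}\right) + 1 = - \frac{A}{645} + 1 = 1 - \frac{A}{645}$)
$E = - \frac{173}{645}$ ($E = 1 - \frac{818}{645} = - \frac{173}{645} \approx -0.26822$)
$\frac{h}{E} = - \frac{1354823}{- \frac{173}{645}} = \left(-1354823\right) \left(- \frac{645}{173}\right) = \frac{873860835}{173}$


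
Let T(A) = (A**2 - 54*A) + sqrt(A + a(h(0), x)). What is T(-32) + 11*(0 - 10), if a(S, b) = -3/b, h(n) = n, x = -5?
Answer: 2642 + I*sqrt(785)/5 ≈ 2642.0 + 5.6036*I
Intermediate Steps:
T(A) = A**2 + sqrt(3/5 + A) - 54*A (T(A) = (A**2 - 54*A) + sqrt(A - 3/(-5)) = (A**2 - 54*A) + sqrt(A - 3*(-1/5)) = (A**2 - 54*A) + sqrt(A + 3/5) = (A**2 - 54*A) + sqrt(3/5 + A) = A**2 + sqrt(3/5 + A) - 54*A)
T(-32) + 11*(0 - 10) = ((-32)**2 - 54*(-32) + sqrt(15 + 25*(-32))/5) + 11*(0 - 10) = (1024 + 1728 + sqrt(15 - 800)/5) + 11*(-10) = (1024 + 1728 + sqrt(-785)/5) - 110 = (1024 + 1728 + (I*sqrt(785))/5) - 110 = (1024 + 1728 + I*sqrt(785)/5) - 110 = (2752 + I*sqrt(785)/5) - 110 = 2642 + I*sqrt(785)/5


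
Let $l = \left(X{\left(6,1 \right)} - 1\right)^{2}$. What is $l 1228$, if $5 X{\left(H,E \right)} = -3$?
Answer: $\frac{78592}{25} \approx 3143.7$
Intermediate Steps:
$X{\left(H,E \right)} = - \frac{3}{5}$ ($X{\left(H,E \right)} = \frac{1}{5} \left(-3\right) = - \frac{3}{5}$)
$l = \frac{64}{25}$ ($l = \left(- \frac{3}{5} - 1\right)^{2} = \left(- \frac{8}{5}\right)^{2} = \frac{64}{25} \approx 2.56$)
$l 1228 = \frac{64}{25} \cdot 1228 = \frac{78592}{25}$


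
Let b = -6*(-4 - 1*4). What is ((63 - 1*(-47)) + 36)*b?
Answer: 7008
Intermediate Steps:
b = 48 (b = -6*(-4 - 4) = -6*(-8) = 48)
((63 - 1*(-47)) + 36)*b = ((63 - 1*(-47)) + 36)*48 = ((63 + 47) + 36)*48 = (110 + 36)*48 = 146*48 = 7008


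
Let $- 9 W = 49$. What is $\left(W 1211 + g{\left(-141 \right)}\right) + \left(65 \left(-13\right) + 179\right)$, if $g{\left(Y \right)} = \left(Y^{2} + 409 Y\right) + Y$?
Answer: $- \frac{406694}{9} \approx -45188.0$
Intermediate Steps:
$W = - \frac{49}{9}$ ($W = \left(- \frac{1}{9}\right) 49 = - \frac{49}{9} \approx -5.4444$)
$g{\left(Y \right)} = Y^{2} + 410 Y$
$\left(W 1211 + g{\left(-141 \right)}\right) + \left(65 \left(-13\right) + 179\right) = \left(\left(- \frac{49}{9}\right) 1211 - 141 \left(410 - 141\right)\right) + \left(65 \left(-13\right) + 179\right) = \left(- \frac{59339}{9} - 37929\right) + \left(-845 + 179\right) = \left(- \frac{59339}{9} - 37929\right) - 666 = - \frac{400700}{9} - 666 = - \frac{406694}{9}$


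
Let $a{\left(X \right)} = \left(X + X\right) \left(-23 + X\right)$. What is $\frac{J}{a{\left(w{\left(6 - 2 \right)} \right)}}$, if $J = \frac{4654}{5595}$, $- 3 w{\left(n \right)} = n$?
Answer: $\frac{6981}{544580} \approx 0.012819$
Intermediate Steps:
$w{\left(n \right)} = - \frac{n}{3}$
$a{\left(X \right)} = 2 X \left(-23 + X\right)$
$J = \frac{4654}{5595}$ ($J = 4654 \cdot \frac{1}{5595} = \frac{4654}{5595} \approx 0.83181$)
$\frac{J}{a{\left(w{\left(6 - 2 \right)} \right)}} = \frac{4654}{5595 \cdot 2 \left(- \frac{6 - 2}{3}\right) \left(-23 - \frac{6 - 2}{3}\right)} = \frac{4654}{5595 \cdot 2 \left(\left(- \frac{1}{3}\right) 4\right) \left(-23 - \frac{4}{3}\right)} = \frac{4654}{5595 \cdot 2 \left(- \frac{4}{3}\right) \left(-23 - \frac{4}{3}\right)} = \frac{4654}{5595 \cdot 2 \left(- \frac{4}{3}\right) \left(- \frac{73}{3}\right)} = \frac{4654}{5595 \cdot \frac{584}{9}} = \frac{4654}{5595} \cdot \frac{9}{584} = \frac{6981}{544580}$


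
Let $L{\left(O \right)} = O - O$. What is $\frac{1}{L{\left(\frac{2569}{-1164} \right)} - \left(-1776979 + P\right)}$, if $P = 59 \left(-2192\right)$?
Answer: $\frac{1}{1906307} \approx 5.2457 \cdot 10^{-7}$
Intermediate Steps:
$L{\left(O \right)} = 0$
$P = -129328$
$\frac{1}{L{\left(\frac{2569}{-1164} \right)} - \left(-1776979 + P\right)} = \frac{1}{0 + \left(1776979 - -129328\right)} = \frac{1}{0 + \left(1776979 + 129328\right)} = \frac{1}{0 + 1906307} = \frac{1}{1906307}$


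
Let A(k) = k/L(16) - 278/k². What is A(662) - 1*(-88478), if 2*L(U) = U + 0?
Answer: 38811217045/438244 ≈ 88561.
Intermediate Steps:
L(U) = U/2 (L(U) = (U + 0)/2 = U/2)
A(k) = -278/k² + k/8 (A(k) = k/(((½)*16)) - 278/k² = k/8 - 278/k² = -278/k² + k/8)
A(662) - 1*(-88478) = (-278/662² + (⅛)*662) - 1*(-88478) = (-278*1/438244 + 331/4) + 88478 = (-139/219122 + 331/4) + 88478 = 36264413/438244 + 88478 = 38811217045/438244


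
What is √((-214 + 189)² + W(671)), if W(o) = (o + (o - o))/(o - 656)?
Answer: √150690/15 ≈ 25.879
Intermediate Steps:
W(o) = o/(-656 + o) (W(o) = (o + 0)/(-656 + o) = o/(-656 + o))
√((-214 + 189)² + W(671)) = √((-214 + 189)² + 671/(-656 + 671)) = √((-25)² + 671/15) = √(625 + 671*(1/15)) = √(625 + 671/15) = √(10046/15) = √150690/15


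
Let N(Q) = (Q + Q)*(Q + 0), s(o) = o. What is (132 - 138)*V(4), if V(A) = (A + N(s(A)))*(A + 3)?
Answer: -1512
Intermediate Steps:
N(Q) = 2*Q**2 (N(Q) = (2*Q)*Q = 2*Q**2)
V(A) = (3 + A)*(A + 2*A**2) (V(A) = (A + 2*A**2)*(A + 3) = (A + 2*A**2)*(3 + A) = (3 + A)*(A + 2*A**2))
(132 - 138)*V(4) = (132 - 138)*(4*(3 + 2*4**2 + 7*4)) = -24*(3 + 2*16 + 28) = -24*(3 + 32 + 28) = -24*63 = -6*252 = -1512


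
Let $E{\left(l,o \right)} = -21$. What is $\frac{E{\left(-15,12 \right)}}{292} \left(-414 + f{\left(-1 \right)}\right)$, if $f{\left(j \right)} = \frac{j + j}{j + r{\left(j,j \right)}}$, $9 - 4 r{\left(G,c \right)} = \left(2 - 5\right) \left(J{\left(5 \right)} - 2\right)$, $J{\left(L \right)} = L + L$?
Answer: $\frac{126147}{4234} \approx 29.794$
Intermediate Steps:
$J{\left(L \right)} = 2 L$
$r{\left(G,c \right)} = \frac{33}{4}$ ($r{\left(G,c \right)} = \frac{9}{4} - \frac{\left(2 - 5\right) \left(2 \cdot 5 - 2\right)}{4} = \frac{9}{4} - \frac{\left(-3\right) \left(10 - 2\right)}{4} = \frac{9}{4} - \frac{\left(-3\right) 8}{4} = \frac{9}{4} - -6 = \frac{9}{4} + 6 = \frac{33}{4}$)
$f{\left(j \right)} = \frac{2 j}{\frac{33}{4} + j}$ ($f{\left(j \right)} = \frac{j + j}{j + \frac{33}{4}} = \frac{2 j}{\frac{33}{4} + j}$)
$\frac{E{\left(-15,12 \right)}}{292} \left(-414 + f{\left(-1 \right)}\right) = - \frac{21}{292} \left(-414 + 8 \left(-1\right) \frac{1}{33 + 4 \left(-1\right)}\right) = \left(-21\right) \frac{1}{292} \left(-414 + 8 \left(-1\right) \frac{1}{33 - 4}\right) = - \frac{21 \left(-414 + 8 \left(-1\right) \frac{1}{29}\right)}{292} = - \frac{21 \left(-414 - \frac{8}{29}\right)}{292} = \left(- \frac{21}{292}\right) \left(- \frac{12014}{29}\right) = \frac{126147}{4234}$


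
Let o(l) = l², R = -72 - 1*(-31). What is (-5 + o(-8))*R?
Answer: -2419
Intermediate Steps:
R = -41 (R = -72 + 31 = -41)
(-5 + o(-8))*R = (-5 + (-8)²)*(-41) = (-5 + 64)*(-41) = 59*(-41) = -2419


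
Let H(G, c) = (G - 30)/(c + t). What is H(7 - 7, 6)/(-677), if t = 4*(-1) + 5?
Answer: 30/4739 ≈ 0.0063304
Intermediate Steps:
t = 1 (t = -4 + 5 = 1)
H(G, c) = (-30 + G)/(1 + c) (H(G, c) = (G - 30)/(c + 1) = (-30 + G)/(1 + c))
H(7 - 7, 6)/(-677) = ((-30 + (7 - 7))/(1 + 6))/(-677) = ((-30 + 0)/7)*(-1/677) = ((1/7)*(-30))*(-1/677) = -30/7*(-1/677) = 30/4739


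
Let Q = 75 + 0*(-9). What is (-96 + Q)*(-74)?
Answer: 1554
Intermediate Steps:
Q = 75 (Q = 75 + 0 = 75)
(-96 + Q)*(-74) = (-96 + 75)*(-74) = -21*(-74) = 1554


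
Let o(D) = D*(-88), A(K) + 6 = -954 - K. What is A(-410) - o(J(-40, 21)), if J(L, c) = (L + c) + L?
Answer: -5742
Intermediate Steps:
A(K) = -960 - K (A(K) = -6 + (-954 - K) = -960 - K)
J(L, c) = c + 2*L
o(D) = -88*D
A(-410) - o(J(-40, 21)) = (-960 - 1*(-410)) - (-88)*(21 + 2*(-40)) = (-960 + 410) - (-88)*(21 - 80) = -550 - (-88)*(-59) = -550 - 1*5192 = -550 - 5192 = -5742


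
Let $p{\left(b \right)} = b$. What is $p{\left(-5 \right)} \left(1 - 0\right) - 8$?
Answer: $-13$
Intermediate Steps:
$p{\left(-5 \right)} \left(1 - 0\right) - 8 = - 5 \left(1 - 0\right) - 8 = - 5 \left(1 + 0\right) - 8 = \left(-5\right) 1 - 8 = -5 - 8 = -13$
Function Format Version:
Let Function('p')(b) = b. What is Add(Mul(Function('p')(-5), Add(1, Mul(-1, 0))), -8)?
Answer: -13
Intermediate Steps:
Add(Mul(Function('p')(-5), Add(1, Mul(-1, 0))), -8) = Add(Mul(-5, Add(1, Mul(-1, 0))), -8) = Add(Mul(-5, Add(1, 0)), -8) = Add(Mul(-5, 1), -8) = Add(-5, -8) = -13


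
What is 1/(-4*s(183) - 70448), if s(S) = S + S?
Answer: -1/71912 ≈ -1.3906e-5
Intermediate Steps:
s(S) = 2*S
1/(-4*s(183) - 70448) = 1/(-8*183 - 70448) = 1/(-4*366 - 70448) = 1/(-1464 - 70448) = 1/(-71912) = -1/71912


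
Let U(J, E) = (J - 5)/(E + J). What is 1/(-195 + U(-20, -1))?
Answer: -21/4070 ≈ -0.0051597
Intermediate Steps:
U(J, E) = (-5 + J)/(E + J)
1/(-195 + U(-20, -1)) = 1/(-195 + (-5 - 20)/(-1 - 20)) = 1/(-195 - 25/(-21)) = 1/(-195 - 1/21*(-25)) = 1/(-195 + 25/21) = 1/(-4070/21) = -21/4070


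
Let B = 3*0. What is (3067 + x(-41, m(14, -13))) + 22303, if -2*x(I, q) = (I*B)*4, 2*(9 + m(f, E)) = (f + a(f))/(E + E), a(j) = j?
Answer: 25370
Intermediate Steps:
B = 0
m(f, E) = -9 + f/(2*E) (m(f, E) = -9 + ((f + f)/(E + E))/2 = -9 + ((2*f)/((2*E)))/2 = -9 + ((2*f)*(1/(2*E)))/2 = -9 + (f/E)/2 = -9 + f/(2*E))
x(I, q) = 0 (x(I, q) = -I*0*4/2 = -0*4 = -½*0 = 0)
(3067 + x(-41, m(14, -13))) + 22303 = (3067 + 0) + 22303 = 3067 + 22303 = 25370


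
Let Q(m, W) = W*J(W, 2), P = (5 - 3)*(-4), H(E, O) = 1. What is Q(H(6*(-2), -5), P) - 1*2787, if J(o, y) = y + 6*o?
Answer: -2419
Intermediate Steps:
P = -8 (P = 2*(-4) = -8)
Q(m, W) = W*(2 + 6*W)
Q(H(6*(-2), -5), P) - 1*2787 = 2*(-8)*(1 + 3*(-8)) - 1*2787 = 2*(-8)*(1 - 24) - 2787 = 2*(-8)*(-23) - 2787 = 368 - 2787 = -2419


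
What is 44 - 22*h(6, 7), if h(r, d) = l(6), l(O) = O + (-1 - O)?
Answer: 66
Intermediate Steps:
l(O) = -1
h(r, d) = -1
44 - 22*h(6, 7) = 44 - 22*(-1) = 44 + 22 = 66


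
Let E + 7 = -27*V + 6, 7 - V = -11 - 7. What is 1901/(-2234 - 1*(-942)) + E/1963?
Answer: -354235/195092 ≈ -1.8157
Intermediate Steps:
V = 25 (V = 7 - (-11 - 7) = 7 - 1*(-18) = 7 + 18 = 25)
E = -676 (E = -7 + (-27*25 + 6) = -7 + (-675 + 6) = -7 - 669 = -676)
1901/(-2234 - 1*(-942)) + E/1963 = 1901/(-2234 - 1*(-942)) - 676/1963 = 1901/(-2234 + 942) - 676*1/1963 = 1901/(-1292) - 52/151 = 1901*(-1/1292) - 52/151 = -1901/1292 - 52/151 = -354235/195092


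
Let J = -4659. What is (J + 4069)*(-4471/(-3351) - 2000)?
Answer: 3951542110/3351 ≈ 1.1792e+6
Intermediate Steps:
(J + 4069)*(-4471/(-3351) - 2000) = (-4659 + 4069)*(-4471/(-3351) - 2000) = -590*(-4471*(-1/3351) - 2000) = -590*(4471/3351 - 2000) = -590*(-6697529/3351) = 3951542110/3351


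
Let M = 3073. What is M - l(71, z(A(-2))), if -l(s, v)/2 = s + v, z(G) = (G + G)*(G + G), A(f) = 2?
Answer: 3247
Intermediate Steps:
z(G) = 4*G**2 (z(G) = (2*G)*(2*G) = 4*G**2)
l(s, v) = -2*s - 2*v (l(s, v) = -2*(s + v) = -2*s - 2*v)
M - l(71, z(A(-2))) = 3073 - (-2*71 - 8*2**2) = 3073 - (-142 - 8*4) = 3073 - (-142 - 2*16) = 3073 - (-142 - 32) = 3073 - 1*(-174) = 3073 + 174 = 3247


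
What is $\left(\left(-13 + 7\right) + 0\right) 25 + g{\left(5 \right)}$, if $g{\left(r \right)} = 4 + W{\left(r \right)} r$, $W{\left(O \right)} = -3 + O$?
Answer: $-136$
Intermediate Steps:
$g{\left(r \right)} = 4 + r \left(-3 + r\right)$ ($g{\left(r \right)} = 4 + \left(-3 + r\right) r = 4 + r \left(-3 + r\right)$)
$\left(\left(-13 + 7\right) + 0\right) 25 + g{\left(5 \right)} = \left(\left(-13 + 7\right) + 0\right) 25 + \left(4 + 5 \left(-3 + 5\right)\right) = \left(-6 + 0\right) 25 + \left(4 + 5 \cdot 2\right) = \left(-6\right) 25 + \left(4 + 10\right) = -150 + 14 = -136$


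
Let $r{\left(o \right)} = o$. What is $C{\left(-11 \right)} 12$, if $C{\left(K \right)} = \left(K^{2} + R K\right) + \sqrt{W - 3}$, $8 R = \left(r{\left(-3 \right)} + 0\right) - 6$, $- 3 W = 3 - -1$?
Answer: $\frac{3201}{2} + 4 i \sqrt{39} \approx 1600.5 + 24.98 i$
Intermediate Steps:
$W = - \frac{4}{3}$ ($W = - \frac{3 - -1}{3} = - \frac{3 + 1}{3} = \left(- \frac{1}{3}\right) 4 = - \frac{4}{3} \approx -1.3333$)
$R = - \frac{9}{8}$ ($R = \frac{\left(-3 + 0\right) - 6}{8} = \frac{-3 - 6}{8} = \frac{1}{8} \left(-9\right) = - \frac{9}{8} \approx -1.125$)
$C{\left(K \right)} = K^{2} - \frac{9 K}{8} + \frac{i \sqrt{39}}{3}$ ($C{\left(K \right)} = \left(K^{2} - \frac{9 K}{8}\right) + \sqrt{- \frac{4}{3} - 3} = \left(K^{2} - \frac{9 K}{8}\right) + \sqrt{- \frac{13}{3}} = \left(K^{2} - \frac{9 K}{8}\right) + \frac{i \sqrt{39}}{3} = K^{2} - \frac{9 K}{8} + \frac{i \sqrt{39}}{3}$)
$C{\left(-11 \right)} 12 = \left(\left(-11\right)^{2} - - \frac{99}{8} + \frac{i \sqrt{39}}{3}\right) 12 = \left(121 + \frac{99}{8} + \frac{i \sqrt{39}}{3}\right) 12 = \left(\frac{1067}{8} + \frac{i \sqrt{39}}{3}\right) 12 = \frac{3201}{2} + 4 i \sqrt{39}$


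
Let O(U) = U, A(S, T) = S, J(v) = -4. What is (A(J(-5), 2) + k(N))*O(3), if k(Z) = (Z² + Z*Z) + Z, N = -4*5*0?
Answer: -12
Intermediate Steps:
N = 0 (N = -20*0 = 0)
k(Z) = Z + 2*Z² (k(Z) = (Z² + Z²) + Z = 2*Z² + Z = Z + 2*Z²)
(A(J(-5), 2) + k(N))*O(3) = (-4 + 0*(1 + 2*0))*3 = (-4 + 0*(1 + 0))*3 = (-4 + 0*1)*3 = (-4 + 0)*3 = -4*3 = -12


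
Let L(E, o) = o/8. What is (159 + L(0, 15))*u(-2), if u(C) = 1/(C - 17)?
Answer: -1287/152 ≈ -8.4671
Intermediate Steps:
u(C) = 1/(-17 + C)
L(E, o) = o/8 (L(E, o) = o*(⅛) = o/8)
(159 + L(0, 15))*u(-2) = (159 + (⅛)*15)/(-17 - 2) = (159 + 15/8)/(-19) = (1287/8)*(-1/19) = -1287/152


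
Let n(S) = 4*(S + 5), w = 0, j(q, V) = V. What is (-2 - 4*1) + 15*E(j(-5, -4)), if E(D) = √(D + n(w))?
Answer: 54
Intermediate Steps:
n(S) = 20 + 4*S (n(S) = 4*(5 + S) = 20 + 4*S)
E(D) = √(20 + D) (E(D) = √(D + (20 + 4*0)) = √(D + (20 + 0)) = √(D + 20) = √(20 + D))
(-2 - 4*1) + 15*E(j(-5, -4)) = (-2 - 4*1) + 15*√(20 - 4) = (-2 - 4) + 15*√16 = -6 + 15*4 = -6 + 60 = 54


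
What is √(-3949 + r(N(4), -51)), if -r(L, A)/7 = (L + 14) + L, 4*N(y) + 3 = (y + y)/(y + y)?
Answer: 2*I*√1010 ≈ 63.561*I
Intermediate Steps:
N(y) = -½ (N(y) = -¾ + ((y + y)/(y + y))/4 = -¾ + ((2*y)/((2*y)))/4 = -¾ + ((2*y)*(1/(2*y)))/4 = -¾ + (¼)*1 = -¾ + ¼ = -½)
r(L, A) = -98 - 14*L (r(L, A) = -7*((L + 14) + L) = -7*((14 + L) + L) = -7*(14 + 2*L) = -98 - 14*L)
√(-3949 + r(N(4), -51)) = √(-3949 + (-98 - 14*(-½))) = √(-3949 + (-98 + 7)) = √(-3949 - 91) = √(-4040) = 2*I*√1010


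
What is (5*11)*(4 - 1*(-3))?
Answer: 385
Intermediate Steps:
(5*11)*(4 - 1*(-3)) = 55*(4 + 3) = 55*7 = 385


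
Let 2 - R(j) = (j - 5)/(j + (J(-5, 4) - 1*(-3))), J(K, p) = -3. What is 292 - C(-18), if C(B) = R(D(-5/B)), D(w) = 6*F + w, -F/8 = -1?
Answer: 252789/869 ≈ 290.90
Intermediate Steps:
F = 8 (F = -8*(-1) = 8)
D(w) = 48 + w (D(w) = 6*8 + w = 48 + w)
R(j) = 2 - (-5 + j)/j (R(j) = 2 - (j - 5)/(j + (-3 - 1*(-3))) = 2 - (-5 + j)/(j + (-3 + 3)) = 2 - (-5 + j)/(j + 0) = 2 - (-5 + j)/j)
C(B) = (53 - 5/B)/(48 - 5/B) (C(B) = (5 + (48 - 5/B))/(48 - 5/B) = (53 - 5/B)/(48 - 5/B))
292 - C(-18) = 292 - (-5 + 53*(-18))/(-5 + 48*(-18)) = 292 - (-5 - 954)/(-5 - 864) = 292 - (-959)/(-869) = 292 - (-1)*(-959)/869 = 292 - 1*959/869 = 292 - 959/869 = 252789/869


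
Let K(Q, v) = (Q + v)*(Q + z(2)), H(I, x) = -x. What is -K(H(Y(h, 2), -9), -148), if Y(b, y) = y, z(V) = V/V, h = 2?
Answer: 1390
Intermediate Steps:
z(V) = 1
K(Q, v) = (1 + Q)*(Q + v) (K(Q, v) = (Q + v)*(Q + 1) = (Q + v)*(1 + Q) = (1 + Q)*(Q + v))
-K(H(Y(h, 2), -9), -148) = -(-1*(-9) - 148 + (-1*(-9))² - 1*(-9)*(-148)) = -(9 - 148 + 9² + 9*(-148)) = -(9 - 148 + 81 - 1332) = -1*(-1390) = 1390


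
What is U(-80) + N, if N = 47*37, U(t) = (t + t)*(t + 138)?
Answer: -7541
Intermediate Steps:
U(t) = 2*t*(138 + t) (U(t) = (2*t)*(138 + t) = 2*t*(138 + t))
N = 1739
U(-80) + N = 2*(-80)*(138 - 80) + 1739 = 2*(-80)*58 + 1739 = -9280 + 1739 = -7541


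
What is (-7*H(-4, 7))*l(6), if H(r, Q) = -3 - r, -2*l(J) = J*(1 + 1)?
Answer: 42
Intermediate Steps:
l(J) = -J (l(J) = -J*(1 + 1)/2 = -J*2/2 = -J)
(-7*H(-4, 7))*l(6) = (-7*(-3 - 1*(-4)))*(-1*6) = -7*(-3 + 4)*(-6) = -7*1*(-6) = -7*(-6) = 42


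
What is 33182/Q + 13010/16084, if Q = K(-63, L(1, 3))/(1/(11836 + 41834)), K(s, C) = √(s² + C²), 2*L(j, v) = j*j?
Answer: 6505/8042 + 33182*√15877/426059295 ≈ 0.81869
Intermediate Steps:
L(j, v) = j²/2 (L(j, v) = (j*j)/2 = j²/2)
K(s, C) = √(C² + s²)
Q = 26835*√15877 (Q = √(((½)*1²)² + (-63)²)/(1/(11836 + 41834)) = √(((½)*1)² + 3969)/(1/53670) = √((½)² + 3969)/(1/53670) = √(¼ + 3969)*53670 = √(15877/4)*53670 = (√15877/2)*53670 = 26835*√15877 ≈ 3.3813e+6)
33182/Q + 13010/16084 = 33182/((26835*√15877)) + 13010/16084 = 33182*(√15877/426059295) + 13010*(1/16084) = 33182*√15877/426059295 + 6505/8042 = 6505/8042 + 33182*√15877/426059295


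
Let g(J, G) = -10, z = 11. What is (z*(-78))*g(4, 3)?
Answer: 8580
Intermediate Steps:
(z*(-78))*g(4, 3) = (11*(-78))*(-10) = -858*(-10) = 8580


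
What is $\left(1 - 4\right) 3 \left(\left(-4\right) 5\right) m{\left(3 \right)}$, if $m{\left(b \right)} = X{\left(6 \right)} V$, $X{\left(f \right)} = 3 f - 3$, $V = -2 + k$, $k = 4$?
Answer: $5400$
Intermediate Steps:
$V = 2$ ($V = -2 + 4 = 2$)
$X{\left(f \right)} = -3 + 3 f$
$m{\left(b \right)} = 30$ ($m{\left(b \right)} = \left(-3 + 3 \cdot 6\right) 2 = \left(-3 + 18\right) 2 = 15 \cdot 2 = 30$)
$\left(1 - 4\right) 3 \left(\left(-4\right) 5\right) m{\left(3 \right)} = \left(1 - 4\right) 3 \left(\left(-4\right) 5\right) 30 = \left(-3\right) 3 \left(-20\right) 30 = \left(-9\right) \left(-20\right) 30 = 180 \cdot 30 = 5400$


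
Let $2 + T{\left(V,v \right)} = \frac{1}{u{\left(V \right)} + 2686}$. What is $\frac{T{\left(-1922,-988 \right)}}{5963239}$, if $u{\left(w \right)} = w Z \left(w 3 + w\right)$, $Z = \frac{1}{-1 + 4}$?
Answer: $- \frac{29568785}{88162874892166} \approx -3.3539 \cdot 10^{-7}$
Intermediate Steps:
$Z = \frac{1}{3} \approx 0.33333$
$u{\left(w \right)} = \frac{4 w^{2}}{3}$ ($u{\left(w \right)} = w \frac{1}{3} \left(w 3 + w\right) = \frac{w}{3} \left(3 w + w\right) = \frac{w}{3} \cdot 4 w = \frac{4 w^{2}}{3}$)
$T{\left(V,v \right)} = -2 + \frac{1}{2686 + \frac{4 V^{2}}{3}}$ ($T{\left(V,v \right)} = -2 + \frac{1}{\frac{4 V^{2}}{3} + 2686} = -2 + \frac{1}{2686 + \frac{4 V^{2}}{3}}$)
$\frac{T{\left(-1922,-988 \right)}}{5963239} = \frac{\frac{1}{2} \frac{1}{4029 + 2 \left(-1922\right)^{2}} \left(-16113 - 8 \left(-1922\right)^{2}\right)}{5963239} = \frac{-16113 - 29552672}{2 \left(4029 + 2 \cdot 3694084\right)} \frac{1}{5963239} = \frac{-16113 - 29552672}{2 \left(4029 + 7388168\right)} \frac{1}{5963239} = \frac{1}{2} \cdot \frac{1}{7392197} \left(-29568785\right) \frac{1}{5963239} = \left(- \frac{29568785}{14784394}\right) \frac{1}{5963239} = - \frac{29568785}{88162874892166}$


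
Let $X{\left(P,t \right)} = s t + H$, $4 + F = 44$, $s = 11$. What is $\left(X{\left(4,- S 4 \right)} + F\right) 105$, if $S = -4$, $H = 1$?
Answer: $22785$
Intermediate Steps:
$F = 40$ ($F = -4 + 44 = 40$)
$X{\left(P,t \right)} = 1 + 11 t$ ($X{\left(P,t \right)} = 11 t + 1 = 1 + 11 t$)
$\left(X{\left(4,- S 4 \right)} + F\right) 105 = \left(\left(1 + 11 \left(-1\right) \left(-4\right) 4\right) + 40\right) 105 = \left(\left(1 + 11 \cdot 4 \cdot 4\right) + 40\right) 105 = \left(\left(1 + 11 \cdot 16\right) + 40\right) 105 = \left(\left(1 + 176\right) + 40\right) 105 = \left(177 + 40\right) 105 = 217 \cdot 105 = 22785$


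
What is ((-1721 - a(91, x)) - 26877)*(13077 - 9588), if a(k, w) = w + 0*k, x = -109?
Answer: -99398121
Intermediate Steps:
a(k, w) = w (a(k, w) = w + 0 = w)
((-1721 - a(91, x)) - 26877)*(13077 - 9588) = ((-1721 - 1*(-109)) - 26877)*(13077 - 9588) = ((-1721 + 109) - 26877)*3489 = (-1612 - 26877)*3489 = -28489*3489 = -99398121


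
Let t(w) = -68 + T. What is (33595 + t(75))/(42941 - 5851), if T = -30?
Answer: 33497/37090 ≈ 0.90313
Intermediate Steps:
t(w) = -98 (t(w) = -68 - 30 = -98)
(33595 + t(75))/(42941 - 5851) = (33595 - 98)/(42941 - 5851) = 33497/37090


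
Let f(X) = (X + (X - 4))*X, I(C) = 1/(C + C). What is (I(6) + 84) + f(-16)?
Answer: 7921/12 ≈ 660.08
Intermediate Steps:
I(C) = 1/(2*C)
f(X) = X*(-4 + 2*X) (f(X) = (X + (-4 + X))*X = (-4 + 2*X)*X = X*(-4 + 2*X))
(I(6) + 84) + f(-16) = ((½)/6 + 84) + 2*(-16)*(-2 - 16) = ((½)*(⅙) + 84) + 2*(-16)*(-18) = (1/12 + 84) + 576 = 1009/12 + 576 = 7921/12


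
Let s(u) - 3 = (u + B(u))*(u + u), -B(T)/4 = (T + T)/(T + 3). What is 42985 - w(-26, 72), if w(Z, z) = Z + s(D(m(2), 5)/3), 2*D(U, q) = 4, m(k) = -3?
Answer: 4257896/99 ≈ 43009.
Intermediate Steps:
B(T) = -8*T/(3 + T) (B(T) = -4*(T + T)/(T + 3) = -4*2*T/(3 + T) = -8*T/(3 + T))
D(U, q) = 2 (D(U, q) = (1/2)*4 = 2)
s(u) = 3 + 2*u*(u - 8*u/(3 + u)) (s(u) = 3 + (u - 8*u/(3 + u))*(u + u) = 3 + (u - 8*u/(3 + u))*(2*u) = 3 + 2*u*(u - 8*u/(3 + u)))
w(Z, z) = 193/99 + Z (w(Z, z) = Z + (-16*(2/3)**2 + (3 + 2/3)*(3 + 2*(2/3)**2))/(3 + 2/3) = Z + (-16*4/9 + 11*(3 + 2*(4/9))/3)/(11/3) = Z + 3*(-64/9 + 11*(3 + 8/9)/3)/11 = Z + 3*(-64/9 + (11/3)*(35/9))/11 = Z + 3*(-64/9 + 385/27)/11 = Z + (3/11)*(193/27) = Z + 193/99 = 193/99 + Z)
42985 - w(-26, 72) = 42985 - (193/99 - 26) = 42985 - 1*(-2381/99) = 42985 + 2381/99 = 4257896/99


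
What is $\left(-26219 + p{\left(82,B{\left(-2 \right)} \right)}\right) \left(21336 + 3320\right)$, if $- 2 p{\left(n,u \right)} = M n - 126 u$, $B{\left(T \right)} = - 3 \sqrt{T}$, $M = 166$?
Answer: $-814264400 - 4659984 i \sqrt{2} \approx -8.1426 \cdot 10^{8} - 6.5902 \cdot 10^{6} i$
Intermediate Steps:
$p{\left(n,u \right)} = - 83 n + 63 u$ ($p{\left(n,u \right)} = - \frac{166 n - 126 u}{2} = - \frac{- 126 u + 166 n}{2} = - 83 n + 63 u$)
$\left(-26219 + p{\left(82,B{\left(-2 \right)} \right)}\right) \left(21336 + 3320\right) = \left(-26219 + \left(\left(-83\right) 82 + 63 \left(- 3 \sqrt{-2}\right)\right)\right) \left(21336 + 3320\right) = \left(-26219 - \left(6806 - 63 \left(- 3 i \sqrt{2}\right)\right)\right) 24656 = \left(-26219 - \left(6806 + 189 i \sqrt{2}\right)\right) 24656 = \left(-33025 - 189 i \sqrt{2}\right) 24656 = -814264400 - 4659984 i \sqrt{2}$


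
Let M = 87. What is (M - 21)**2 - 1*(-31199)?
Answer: 35555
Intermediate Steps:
(M - 21)**2 - 1*(-31199) = (87 - 21)**2 - 1*(-31199) = 66**2 + 31199 = 4356 + 31199 = 35555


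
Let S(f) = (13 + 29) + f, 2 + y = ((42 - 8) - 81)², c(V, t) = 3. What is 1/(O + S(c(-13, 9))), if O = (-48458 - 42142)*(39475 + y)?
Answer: -1/3776389155 ≈ -2.6480e-10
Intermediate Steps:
y = 2207 (y = -2 + ((42 - 8) - 81)² = -2 + (34 - 81)² = -2 + (-47)² = -2 + 2209 = 2207)
S(f) = 42 + f
O = -3776389200 (O = (-48458 - 42142)*(39475 + 2207) = -90600*41682 = -3776389200)
1/(O + S(c(-13, 9))) = 1/(-3776389200 + (42 + 3)) = 1/(-3776389200 + 45) = 1/(-3776389155) = -1/3776389155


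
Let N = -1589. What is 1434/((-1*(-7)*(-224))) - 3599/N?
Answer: 240329/177968 ≈ 1.3504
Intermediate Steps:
1434/((-1*(-7)*(-224))) - 3599/N = 1434/((-1*(-7)*(-224))) - 3599/(-1589) = 1434/((7*(-224))) - 3599*(-1/1589) = 1434/(-1568) + 3599/1589 = 1434*(-1/1568) + 3599/1589 = -717/784 + 3599/1589 = 240329/177968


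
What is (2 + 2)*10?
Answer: 40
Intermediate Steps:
(2 + 2)*10 = 4*10 = 40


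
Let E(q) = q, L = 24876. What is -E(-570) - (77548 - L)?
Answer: -52102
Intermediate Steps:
-E(-570) - (77548 - L) = -1*(-570) - (77548 - 1*24876) = 570 - (77548 - 24876) = 570 - 1*52672 = 570 - 52672 = -52102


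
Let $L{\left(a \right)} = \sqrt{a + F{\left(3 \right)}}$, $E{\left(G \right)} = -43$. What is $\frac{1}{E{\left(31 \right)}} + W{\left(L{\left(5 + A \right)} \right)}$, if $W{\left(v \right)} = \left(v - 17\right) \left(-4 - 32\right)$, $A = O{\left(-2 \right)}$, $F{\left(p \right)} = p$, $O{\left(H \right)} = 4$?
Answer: $\frac{26315}{43} - 72 \sqrt{3} \approx 487.27$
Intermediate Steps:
$A = 4$
$L{\left(a \right)} = \sqrt{3 + a}$ ($L{\left(a \right)} = \sqrt{a + 3} = \sqrt{3 + a}$)
$W{\left(v \right)} = 612 - 36 v$ ($W{\left(v \right)} = \left(-17 + v\right) \left(-36\right) = 612 - 36 v$)
$\frac{1}{E{\left(31 \right)}} + W{\left(L{\left(5 + A \right)} \right)} = \frac{1}{-43} + \left(612 - 36 \sqrt{3 + \left(5 + 4\right)}\right) = - \frac{1}{43} + \left(612 - 36 \sqrt{3 + 9}\right) = - \frac{1}{43} + \left(612 - 36 \sqrt{12}\right) = - \frac{1}{43} + \left(612 - 36 \cdot 2 \sqrt{3}\right) = - \frac{1}{43} + \left(612 - 72 \sqrt{3}\right) = \frac{26315}{43} - 72 \sqrt{3}$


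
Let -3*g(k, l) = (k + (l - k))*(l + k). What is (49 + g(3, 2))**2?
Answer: 18769/9 ≈ 2085.4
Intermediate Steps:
g(k, l) = -l*(k + l)/3 (g(k, l) = -(k + (l - k))*(l + k)/3 = -l*(k + l)/3)
(49 + g(3, 2))**2 = (49 - 1/3*2*(3 + 2))**2 = (49 - 1/3*2*5)**2 = (49 - 10/3)**2 = (137/3)**2 = 18769/9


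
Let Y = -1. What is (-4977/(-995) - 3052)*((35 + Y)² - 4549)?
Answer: 10286771859/995 ≈ 1.0338e+7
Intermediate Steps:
(-4977/(-995) - 3052)*((35 + Y)² - 4549) = (-4977/(-995) - 3052)*((35 - 1)² - 4549) = (-4977*(-1/995) - 3052)*(34² - 4549) = (4977/995 - 3052)*(1156 - 4549) = -3031763/995*(-3393) = 10286771859/995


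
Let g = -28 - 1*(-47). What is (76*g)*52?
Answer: 75088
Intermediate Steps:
g = 19 (g = -28 + 47 = 19)
(76*g)*52 = (76*19)*52 = 1444*52 = 75088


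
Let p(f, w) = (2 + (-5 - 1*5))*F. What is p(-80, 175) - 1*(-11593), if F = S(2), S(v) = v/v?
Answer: 11585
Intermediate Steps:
S(v) = 1
F = 1
p(f, w) = -8 (p(f, w) = (2 + (-5 - 1*5))*1 = (2 + (-5 - 5))*1 = (2 - 10)*1 = -8*1 = -8)
p(-80, 175) - 1*(-11593) = -8 - 1*(-11593) = -8 + 11593 = 11585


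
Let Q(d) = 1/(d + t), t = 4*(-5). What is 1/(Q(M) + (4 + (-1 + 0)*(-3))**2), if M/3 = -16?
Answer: 68/3331 ≈ 0.020414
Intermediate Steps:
t = -20
M = -48 (M = 3*(-16) = -48)
Q(d) = 1/(-20 + d) (Q(d) = 1/(d - 20) = 1/(-20 + d))
1/(Q(M) + (4 + (-1 + 0)*(-3))**2) = 1/(1/(-20 - 48) + (4 + (-1 + 0)*(-3))**2) = 1/(1/(-68) + (4 - 1*(-3))**2) = 1/(-1/68 + (4 + 3)**2) = 1/(-1/68 + 7**2) = 1/(-1/68 + 49) = 1/(3331/68) = 68/3331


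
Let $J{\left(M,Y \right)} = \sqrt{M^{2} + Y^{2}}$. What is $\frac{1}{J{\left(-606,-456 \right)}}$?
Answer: $\frac{\sqrt{15977}}{95862} \approx 0.0013186$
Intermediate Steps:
$\frac{1}{J{\left(-606,-456 \right)}} = \frac{1}{\sqrt{\left(-606\right)^{2} + \left(-456\right)^{2}}} = \frac{1}{\sqrt{367236 + 207936}} = \frac{1}{\sqrt{575172}} = \frac{1}{6 \sqrt{15977}} = \frac{\sqrt{15977}}{95862}$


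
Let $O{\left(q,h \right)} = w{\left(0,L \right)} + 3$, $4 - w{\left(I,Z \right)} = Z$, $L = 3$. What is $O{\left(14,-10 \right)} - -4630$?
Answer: $4634$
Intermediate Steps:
$w{\left(I,Z \right)} = 4 - Z$
$O{\left(q,h \right)} = 4$ ($O{\left(q,h \right)} = \left(4 - 3\right) + 3 = 1 + 3 = 4$)
$O{\left(14,-10 \right)} - -4630 = 4 - -4630 = 4 + 4630 = 4634$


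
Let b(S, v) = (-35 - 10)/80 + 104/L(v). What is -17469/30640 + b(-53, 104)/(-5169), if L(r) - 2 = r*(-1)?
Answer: -2301344023/4038643080 ≈ -0.56983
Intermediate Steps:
L(r) = 2 - r (L(r) = 2 + r*(-1) = 2 - r)
b(S, v) = -9/16 + 104/(2 - v) (b(S, v) = (-35 - 10)/80 + 104/(2 - v) = -45*1/80 + 104/(2 - v) = -9/16 + 104/(2 - v))
-17469/30640 + b(-53, 104)/(-5169) = -17469/30640 + ((-1646 - 9*104)/(16*(-2 + 104)))/(-5169) = -17469*1/30640 + ((1/16)*(-1646 - 936)/102)*(-1/5169) = -17469/30640 + ((1/16)*(1/102)*(-2582))*(-1/5169) = -17469/30640 - 1291/816*(-1/5169) = -17469/30640 + 1291/4217904 = -2301344023/4038643080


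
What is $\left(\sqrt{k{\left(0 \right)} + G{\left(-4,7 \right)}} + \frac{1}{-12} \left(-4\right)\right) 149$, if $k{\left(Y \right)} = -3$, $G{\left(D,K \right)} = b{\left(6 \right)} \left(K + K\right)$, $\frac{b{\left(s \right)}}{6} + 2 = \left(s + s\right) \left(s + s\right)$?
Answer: $\frac{149}{3} + 2235 \sqrt{53} \approx 16321.0$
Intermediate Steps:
$b{\left(s \right)} = -12 + 24 s^{2}$ ($b{\left(s \right)} = -12 + 6 \left(s + s\right) \left(s + s\right) = -12 + 6 \cdot 2 s 2 s = -12 + 6 \cdot 4 s^{2} = -12 + 24 s^{2}$)
$G{\left(D,K \right)} = 1704 K$ ($G{\left(D,K \right)} = \left(-12 + 24 \cdot 6^{2}\right) \left(K + K\right) = \left(-12 + 24 \cdot 36\right) 2 K = \left(-12 + 864\right) 2 K = 852 \cdot 2 K = 1704 K$)
$\left(\sqrt{k{\left(0 \right)} + G{\left(-4,7 \right)}} + \frac{1}{-12} \left(-4\right)\right) 149 = \left(\sqrt{-3 + 1704 \cdot 7} + \frac{1}{-12} \left(-4\right)\right) 149 = \left(\sqrt{-3 + 11928} - - \frac{1}{3}\right) 149 = \left(\sqrt{11925} + \frac{1}{3}\right) 149 = \left(15 \sqrt{53} + \frac{1}{3}\right) 149 = \left(\frac{1}{3} + 15 \sqrt{53}\right) 149 = \frac{149}{3} + 2235 \sqrt{53}$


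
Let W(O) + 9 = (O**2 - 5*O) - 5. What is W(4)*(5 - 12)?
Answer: 126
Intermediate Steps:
W(O) = -14 + O**2 - 5*O (W(O) = -9 + ((O**2 - 5*O) - 5) = -9 + (-5 + O**2 - 5*O) = -14 + O**2 - 5*O)
W(4)*(5 - 12) = (-14 + 4**2 - 5*4)*(5 - 12) = (-14 + 16 - 20)*(-7) = -18*(-7) = 126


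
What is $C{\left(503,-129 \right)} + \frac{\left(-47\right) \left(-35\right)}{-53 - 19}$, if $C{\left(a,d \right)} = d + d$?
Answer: $- \frac{20221}{72} \approx -280.85$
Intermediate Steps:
$C{\left(a,d \right)} = 2 d$
$C{\left(503,-129 \right)} + \frac{\left(-47\right) \left(-35\right)}{-53 - 19} = 2 \left(-129\right) + \frac{\left(-47\right) \left(-35\right)}{-53 - 19} = -258 + \frac{1645}{-72} = -258 + 1645 \left(- \frac{1}{72}\right) = -258 - \frac{1645}{72} = - \frac{20221}{72}$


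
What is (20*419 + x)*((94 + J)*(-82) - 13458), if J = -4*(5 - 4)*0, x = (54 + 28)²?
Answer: -319691264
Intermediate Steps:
x = 6724 (x = 82² = 6724)
J = 0 (J = -4*1*0 = -4*0 = 0)
(20*419 + x)*((94 + J)*(-82) - 13458) = (20*419 + 6724)*((94 + 0)*(-82) - 13458) = (8380 + 6724)*(94*(-82) - 13458) = 15104*(-7708 - 13458) = 15104*(-21166) = -319691264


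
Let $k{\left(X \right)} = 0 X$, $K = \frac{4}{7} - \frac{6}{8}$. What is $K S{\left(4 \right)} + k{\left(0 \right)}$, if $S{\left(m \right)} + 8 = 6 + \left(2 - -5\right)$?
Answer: $- \frac{25}{28} \approx -0.89286$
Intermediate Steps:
$K = - \frac{5}{28}$ ($K = 4 \cdot \frac{1}{7} - \frac{3}{4} = \frac{4}{7} - \frac{3}{4} = - \frac{5}{28} \approx -0.17857$)
$S{\left(m \right)} = 5$ ($S{\left(m \right)} = -8 + \left(6 + \left(2 - -5\right)\right) = -8 + \left(6 + \left(2 + 5\right)\right) = -8 + \left(6 + 7\right) = -8 + 13 = 5$)
$k{\left(X \right)} = 0$
$K S{\left(4 \right)} + k{\left(0 \right)} = \left(- \frac{5}{28}\right) 5 + 0 = - \frac{25}{28} + 0 = - \frac{25}{28}$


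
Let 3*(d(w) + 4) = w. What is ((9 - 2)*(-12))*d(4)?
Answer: 224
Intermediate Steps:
d(w) = -4 + w/3
((9 - 2)*(-12))*d(4) = ((9 - 2)*(-12))*(-4 + (1/3)*4) = (7*(-12))*(-4 + 4/3) = -84*(-8/3) = 224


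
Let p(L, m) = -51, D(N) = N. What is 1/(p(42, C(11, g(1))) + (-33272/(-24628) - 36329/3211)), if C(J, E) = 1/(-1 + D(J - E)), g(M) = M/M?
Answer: -19770127/1205245032 ≈ -0.016403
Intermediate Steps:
g(M) = 1
C(J, E) = 1/(-1 + J - E) (C(J, E) = 1/(-1 + (J - E)) = 1/(-1 + J - E))
1/(p(42, C(11, g(1))) + (-33272/(-24628) - 36329/3211)) = 1/(-51 + (-33272/(-24628) - 36329/3211)) = 1/(-51 + (-33272*(-1/24628) - 36329*1/3211)) = 1/(-51 + (8318/6157 - 36329/3211)) = 1/(-51 - 196968555/19770127) = 1/(-1205245032/19770127) = -19770127/1205245032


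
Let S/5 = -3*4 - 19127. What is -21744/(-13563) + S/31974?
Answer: -66963181/48184818 ≈ -1.3897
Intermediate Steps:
S = -95695 (S = 5*(-3*4 - 19127) = 5*(-12 - 19127) = 5*(-19139) = -95695)
-21744/(-13563) + S/31974 = -21744/(-13563) - 95695/31974 = -21744*(-1/13563) - 95695*1/31974 = 2416/1507 - 95695/31974 = -66963181/48184818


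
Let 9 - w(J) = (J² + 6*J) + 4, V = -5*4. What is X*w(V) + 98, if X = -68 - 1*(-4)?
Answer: 17698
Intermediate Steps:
V = -20
X = -64 (X = -68 + 4 = -64)
w(J) = 5 - J² - 6*J (w(J) = 9 - ((J² + 6*J) + 4) = 9 - (4 + J² + 6*J) = 9 + (-4 - J² - 6*J) = 5 - J² - 6*J)
X*w(V) + 98 = -64*(5 - 1*(-20)² - 6*(-20)) + 98 = -64*(5 - 1*400 + 120) + 98 = -64*(5 - 400 + 120) + 98 = -64*(-275) + 98 = 17600 + 98 = 17698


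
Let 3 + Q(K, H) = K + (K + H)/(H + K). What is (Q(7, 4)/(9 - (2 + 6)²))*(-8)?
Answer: 8/11 ≈ 0.72727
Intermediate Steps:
Q(K, H) = -2 + K (Q(K, H) = -3 + (K + (K + H)/(H + K)) = -3 + (K + (H + K)/(H + K)) = -3 + (K + 1) = -3 + (1 + K) = -2 + K)
(Q(7, 4)/(9 - (2 + 6)²))*(-8) = ((-2 + 7)/(9 - (2 + 6)²))*(-8) = (5/(9 - 1*8²))*(-8) = (5/(9 - 1*64))*(-8) = (5/(9 - 64))*(-8) = (5/(-55))*(-8) = (5*(-1/55))*(-8) = -1/11*(-8) = 8/11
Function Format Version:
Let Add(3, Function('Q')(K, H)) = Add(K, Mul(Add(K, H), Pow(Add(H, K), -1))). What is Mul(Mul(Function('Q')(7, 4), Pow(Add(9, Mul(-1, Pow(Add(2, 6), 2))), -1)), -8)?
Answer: Rational(8, 11) ≈ 0.72727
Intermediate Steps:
Function('Q')(K, H) = Add(-2, K) (Function('Q')(K, H) = Add(-3, Add(K, Mul(Add(K, H), Pow(Add(H, K), -1)))) = Add(-3, Add(K, Mul(Add(H, K), Pow(Add(H, K), -1)))) = Add(-3, Add(K, 1)) = Add(-3, Add(1, K)) = Add(-2, K))
Mul(Mul(Function('Q')(7, 4), Pow(Add(9, Mul(-1, Pow(Add(2, 6), 2))), -1)), -8) = Mul(Mul(Add(-2, 7), Pow(Add(9, Mul(-1, Pow(Add(2, 6), 2))), -1)), -8) = Mul(Mul(5, Pow(Add(9, Mul(-1, Pow(8, 2))), -1)), -8) = Mul(Mul(5, Pow(Add(9, Mul(-1, 64)), -1)), -8) = Mul(Mul(5, Pow(Add(9, -64), -1)), -8) = Mul(Mul(5, Pow(-55, -1)), -8) = Mul(Mul(5, Rational(-1, 55)), -8) = Mul(Rational(-1, 11), -8) = Rational(8, 11)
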